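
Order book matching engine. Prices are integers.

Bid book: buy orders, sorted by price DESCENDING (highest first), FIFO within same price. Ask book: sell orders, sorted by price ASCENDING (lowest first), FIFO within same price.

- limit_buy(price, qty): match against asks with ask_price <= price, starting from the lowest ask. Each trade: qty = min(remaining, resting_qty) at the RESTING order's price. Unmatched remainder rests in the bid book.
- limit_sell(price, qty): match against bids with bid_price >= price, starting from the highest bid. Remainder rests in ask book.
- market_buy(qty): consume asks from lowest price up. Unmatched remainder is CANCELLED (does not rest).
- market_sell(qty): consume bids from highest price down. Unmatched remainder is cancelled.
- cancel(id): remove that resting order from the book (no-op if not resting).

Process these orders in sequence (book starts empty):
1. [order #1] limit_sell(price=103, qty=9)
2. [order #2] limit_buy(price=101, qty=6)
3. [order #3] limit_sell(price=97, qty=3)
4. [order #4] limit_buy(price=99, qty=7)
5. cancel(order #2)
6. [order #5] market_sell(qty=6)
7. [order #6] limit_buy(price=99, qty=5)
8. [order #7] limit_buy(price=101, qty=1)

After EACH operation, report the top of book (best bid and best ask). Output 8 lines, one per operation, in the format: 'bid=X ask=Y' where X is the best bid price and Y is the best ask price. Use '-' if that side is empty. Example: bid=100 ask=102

After op 1 [order #1] limit_sell(price=103, qty=9): fills=none; bids=[-] asks=[#1:9@103]
After op 2 [order #2] limit_buy(price=101, qty=6): fills=none; bids=[#2:6@101] asks=[#1:9@103]
After op 3 [order #3] limit_sell(price=97, qty=3): fills=#2x#3:3@101; bids=[#2:3@101] asks=[#1:9@103]
After op 4 [order #4] limit_buy(price=99, qty=7): fills=none; bids=[#2:3@101 #4:7@99] asks=[#1:9@103]
After op 5 cancel(order #2): fills=none; bids=[#4:7@99] asks=[#1:9@103]
After op 6 [order #5] market_sell(qty=6): fills=#4x#5:6@99; bids=[#4:1@99] asks=[#1:9@103]
After op 7 [order #6] limit_buy(price=99, qty=5): fills=none; bids=[#4:1@99 #6:5@99] asks=[#1:9@103]
After op 8 [order #7] limit_buy(price=101, qty=1): fills=none; bids=[#7:1@101 #4:1@99 #6:5@99] asks=[#1:9@103]

Answer: bid=- ask=103
bid=101 ask=103
bid=101 ask=103
bid=101 ask=103
bid=99 ask=103
bid=99 ask=103
bid=99 ask=103
bid=101 ask=103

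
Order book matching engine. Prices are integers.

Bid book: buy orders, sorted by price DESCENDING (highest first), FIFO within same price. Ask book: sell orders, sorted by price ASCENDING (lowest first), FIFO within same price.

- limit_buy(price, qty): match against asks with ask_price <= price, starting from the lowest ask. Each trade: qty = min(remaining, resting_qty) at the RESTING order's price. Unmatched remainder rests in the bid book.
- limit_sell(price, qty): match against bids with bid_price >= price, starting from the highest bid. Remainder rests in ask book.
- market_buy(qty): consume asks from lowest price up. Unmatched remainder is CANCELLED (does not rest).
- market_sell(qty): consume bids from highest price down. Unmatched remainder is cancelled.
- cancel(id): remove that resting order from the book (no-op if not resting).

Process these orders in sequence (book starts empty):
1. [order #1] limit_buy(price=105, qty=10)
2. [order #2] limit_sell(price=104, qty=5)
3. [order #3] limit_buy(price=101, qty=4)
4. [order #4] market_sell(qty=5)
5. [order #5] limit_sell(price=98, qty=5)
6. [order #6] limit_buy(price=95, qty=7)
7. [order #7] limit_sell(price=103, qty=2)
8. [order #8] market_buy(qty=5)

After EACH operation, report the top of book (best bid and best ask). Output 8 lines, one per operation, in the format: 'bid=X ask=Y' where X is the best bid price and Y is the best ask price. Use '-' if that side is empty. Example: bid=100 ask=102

Answer: bid=105 ask=-
bid=105 ask=-
bid=105 ask=-
bid=101 ask=-
bid=- ask=98
bid=95 ask=98
bid=95 ask=98
bid=95 ask=-

Derivation:
After op 1 [order #1] limit_buy(price=105, qty=10): fills=none; bids=[#1:10@105] asks=[-]
After op 2 [order #2] limit_sell(price=104, qty=5): fills=#1x#2:5@105; bids=[#1:5@105] asks=[-]
After op 3 [order #3] limit_buy(price=101, qty=4): fills=none; bids=[#1:5@105 #3:4@101] asks=[-]
After op 4 [order #4] market_sell(qty=5): fills=#1x#4:5@105; bids=[#3:4@101] asks=[-]
After op 5 [order #5] limit_sell(price=98, qty=5): fills=#3x#5:4@101; bids=[-] asks=[#5:1@98]
After op 6 [order #6] limit_buy(price=95, qty=7): fills=none; bids=[#6:7@95] asks=[#5:1@98]
After op 7 [order #7] limit_sell(price=103, qty=2): fills=none; bids=[#6:7@95] asks=[#5:1@98 #7:2@103]
After op 8 [order #8] market_buy(qty=5): fills=#8x#5:1@98 #8x#7:2@103; bids=[#6:7@95] asks=[-]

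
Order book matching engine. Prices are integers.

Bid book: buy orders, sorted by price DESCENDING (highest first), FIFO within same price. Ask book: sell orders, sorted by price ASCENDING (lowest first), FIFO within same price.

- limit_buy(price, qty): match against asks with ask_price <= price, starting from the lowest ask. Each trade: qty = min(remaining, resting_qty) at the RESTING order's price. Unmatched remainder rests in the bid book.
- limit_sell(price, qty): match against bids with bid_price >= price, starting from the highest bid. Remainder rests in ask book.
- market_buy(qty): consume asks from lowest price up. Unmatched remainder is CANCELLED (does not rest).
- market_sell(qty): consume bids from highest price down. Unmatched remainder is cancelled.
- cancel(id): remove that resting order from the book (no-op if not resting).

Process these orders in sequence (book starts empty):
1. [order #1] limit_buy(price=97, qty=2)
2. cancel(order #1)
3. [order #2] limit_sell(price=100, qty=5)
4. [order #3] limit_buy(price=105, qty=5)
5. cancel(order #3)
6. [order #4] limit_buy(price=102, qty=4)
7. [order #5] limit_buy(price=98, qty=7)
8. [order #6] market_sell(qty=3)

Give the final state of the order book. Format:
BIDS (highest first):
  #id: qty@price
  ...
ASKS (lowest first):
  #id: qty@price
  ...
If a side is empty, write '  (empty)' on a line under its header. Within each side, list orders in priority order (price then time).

Answer: BIDS (highest first):
  #4: 1@102
  #5: 7@98
ASKS (lowest first):
  (empty)

Derivation:
After op 1 [order #1] limit_buy(price=97, qty=2): fills=none; bids=[#1:2@97] asks=[-]
After op 2 cancel(order #1): fills=none; bids=[-] asks=[-]
After op 3 [order #2] limit_sell(price=100, qty=5): fills=none; bids=[-] asks=[#2:5@100]
After op 4 [order #3] limit_buy(price=105, qty=5): fills=#3x#2:5@100; bids=[-] asks=[-]
After op 5 cancel(order #3): fills=none; bids=[-] asks=[-]
After op 6 [order #4] limit_buy(price=102, qty=4): fills=none; bids=[#4:4@102] asks=[-]
After op 7 [order #5] limit_buy(price=98, qty=7): fills=none; bids=[#4:4@102 #5:7@98] asks=[-]
After op 8 [order #6] market_sell(qty=3): fills=#4x#6:3@102; bids=[#4:1@102 #5:7@98] asks=[-]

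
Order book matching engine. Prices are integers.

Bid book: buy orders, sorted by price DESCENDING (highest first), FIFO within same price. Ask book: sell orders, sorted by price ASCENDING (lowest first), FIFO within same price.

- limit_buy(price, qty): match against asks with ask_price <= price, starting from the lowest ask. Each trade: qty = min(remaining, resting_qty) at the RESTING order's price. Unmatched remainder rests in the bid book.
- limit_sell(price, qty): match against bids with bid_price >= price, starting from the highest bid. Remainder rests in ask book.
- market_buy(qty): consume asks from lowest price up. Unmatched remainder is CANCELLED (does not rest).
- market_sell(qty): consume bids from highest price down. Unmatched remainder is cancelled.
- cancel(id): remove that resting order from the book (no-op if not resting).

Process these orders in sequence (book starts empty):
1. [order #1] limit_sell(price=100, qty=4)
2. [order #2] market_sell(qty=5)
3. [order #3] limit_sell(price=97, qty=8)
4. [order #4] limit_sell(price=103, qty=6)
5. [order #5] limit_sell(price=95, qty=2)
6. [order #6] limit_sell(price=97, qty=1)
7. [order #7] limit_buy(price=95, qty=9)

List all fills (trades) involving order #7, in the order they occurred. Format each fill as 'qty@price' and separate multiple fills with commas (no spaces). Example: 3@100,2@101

After op 1 [order #1] limit_sell(price=100, qty=4): fills=none; bids=[-] asks=[#1:4@100]
After op 2 [order #2] market_sell(qty=5): fills=none; bids=[-] asks=[#1:4@100]
After op 3 [order #3] limit_sell(price=97, qty=8): fills=none; bids=[-] asks=[#3:8@97 #1:4@100]
After op 4 [order #4] limit_sell(price=103, qty=6): fills=none; bids=[-] asks=[#3:8@97 #1:4@100 #4:6@103]
After op 5 [order #5] limit_sell(price=95, qty=2): fills=none; bids=[-] asks=[#5:2@95 #3:8@97 #1:4@100 #4:6@103]
After op 6 [order #6] limit_sell(price=97, qty=1): fills=none; bids=[-] asks=[#5:2@95 #3:8@97 #6:1@97 #1:4@100 #4:6@103]
After op 7 [order #7] limit_buy(price=95, qty=9): fills=#7x#5:2@95; bids=[#7:7@95] asks=[#3:8@97 #6:1@97 #1:4@100 #4:6@103]

Answer: 2@95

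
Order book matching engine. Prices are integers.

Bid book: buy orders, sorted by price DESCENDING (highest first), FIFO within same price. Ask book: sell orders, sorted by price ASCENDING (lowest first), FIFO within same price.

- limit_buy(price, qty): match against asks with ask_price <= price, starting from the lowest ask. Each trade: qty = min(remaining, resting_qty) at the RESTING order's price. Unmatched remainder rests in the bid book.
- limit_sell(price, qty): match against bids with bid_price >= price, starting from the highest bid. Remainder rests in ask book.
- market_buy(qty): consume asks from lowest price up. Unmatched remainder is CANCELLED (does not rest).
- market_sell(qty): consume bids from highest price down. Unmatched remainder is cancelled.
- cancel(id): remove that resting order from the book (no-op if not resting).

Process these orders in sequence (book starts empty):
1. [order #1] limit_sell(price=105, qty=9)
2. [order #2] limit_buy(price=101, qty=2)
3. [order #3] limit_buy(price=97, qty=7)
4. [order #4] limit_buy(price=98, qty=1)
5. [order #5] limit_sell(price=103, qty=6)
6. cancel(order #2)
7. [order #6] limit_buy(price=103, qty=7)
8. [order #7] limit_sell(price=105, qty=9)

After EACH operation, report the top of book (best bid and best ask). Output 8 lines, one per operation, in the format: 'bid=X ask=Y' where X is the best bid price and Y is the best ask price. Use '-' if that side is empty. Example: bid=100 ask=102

After op 1 [order #1] limit_sell(price=105, qty=9): fills=none; bids=[-] asks=[#1:9@105]
After op 2 [order #2] limit_buy(price=101, qty=2): fills=none; bids=[#2:2@101] asks=[#1:9@105]
After op 3 [order #3] limit_buy(price=97, qty=7): fills=none; bids=[#2:2@101 #3:7@97] asks=[#1:9@105]
After op 4 [order #4] limit_buy(price=98, qty=1): fills=none; bids=[#2:2@101 #4:1@98 #3:7@97] asks=[#1:9@105]
After op 5 [order #5] limit_sell(price=103, qty=6): fills=none; bids=[#2:2@101 #4:1@98 #3:7@97] asks=[#5:6@103 #1:9@105]
After op 6 cancel(order #2): fills=none; bids=[#4:1@98 #3:7@97] asks=[#5:6@103 #1:9@105]
After op 7 [order #6] limit_buy(price=103, qty=7): fills=#6x#5:6@103; bids=[#6:1@103 #4:1@98 #3:7@97] asks=[#1:9@105]
After op 8 [order #7] limit_sell(price=105, qty=9): fills=none; bids=[#6:1@103 #4:1@98 #3:7@97] asks=[#1:9@105 #7:9@105]

Answer: bid=- ask=105
bid=101 ask=105
bid=101 ask=105
bid=101 ask=105
bid=101 ask=103
bid=98 ask=103
bid=103 ask=105
bid=103 ask=105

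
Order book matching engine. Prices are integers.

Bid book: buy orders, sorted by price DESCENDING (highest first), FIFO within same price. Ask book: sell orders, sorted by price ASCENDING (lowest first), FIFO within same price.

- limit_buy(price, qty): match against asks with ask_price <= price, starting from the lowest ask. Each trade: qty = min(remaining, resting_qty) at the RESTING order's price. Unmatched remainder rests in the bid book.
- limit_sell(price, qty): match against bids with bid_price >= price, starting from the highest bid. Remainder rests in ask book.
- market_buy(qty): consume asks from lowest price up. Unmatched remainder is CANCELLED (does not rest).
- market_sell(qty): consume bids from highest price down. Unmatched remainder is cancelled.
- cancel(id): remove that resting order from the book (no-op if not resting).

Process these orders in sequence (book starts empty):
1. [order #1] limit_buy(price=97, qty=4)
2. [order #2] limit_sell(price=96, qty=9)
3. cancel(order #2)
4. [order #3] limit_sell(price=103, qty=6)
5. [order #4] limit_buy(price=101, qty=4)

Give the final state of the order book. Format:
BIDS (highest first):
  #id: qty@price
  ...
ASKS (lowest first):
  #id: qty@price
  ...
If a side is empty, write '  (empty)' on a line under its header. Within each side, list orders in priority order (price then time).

Answer: BIDS (highest first):
  #4: 4@101
ASKS (lowest first):
  #3: 6@103

Derivation:
After op 1 [order #1] limit_buy(price=97, qty=4): fills=none; bids=[#1:4@97] asks=[-]
After op 2 [order #2] limit_sell(price=96, qty=9): fills=#1x#2:4@97; bids=[-] asks=[#2:5@96]
After op 3 cancel(order #2): fills=none; bids=[-] asks=[-]
After op 4 [order #3] limit_sell(price=103, qty=6): fills=none; bids=[-] asks=[#3:6@103]
After op 5 [order #4] limit_buy(price=101, qty=4): fills=none; bids=[#4:4@101] asks=[#3:6@103]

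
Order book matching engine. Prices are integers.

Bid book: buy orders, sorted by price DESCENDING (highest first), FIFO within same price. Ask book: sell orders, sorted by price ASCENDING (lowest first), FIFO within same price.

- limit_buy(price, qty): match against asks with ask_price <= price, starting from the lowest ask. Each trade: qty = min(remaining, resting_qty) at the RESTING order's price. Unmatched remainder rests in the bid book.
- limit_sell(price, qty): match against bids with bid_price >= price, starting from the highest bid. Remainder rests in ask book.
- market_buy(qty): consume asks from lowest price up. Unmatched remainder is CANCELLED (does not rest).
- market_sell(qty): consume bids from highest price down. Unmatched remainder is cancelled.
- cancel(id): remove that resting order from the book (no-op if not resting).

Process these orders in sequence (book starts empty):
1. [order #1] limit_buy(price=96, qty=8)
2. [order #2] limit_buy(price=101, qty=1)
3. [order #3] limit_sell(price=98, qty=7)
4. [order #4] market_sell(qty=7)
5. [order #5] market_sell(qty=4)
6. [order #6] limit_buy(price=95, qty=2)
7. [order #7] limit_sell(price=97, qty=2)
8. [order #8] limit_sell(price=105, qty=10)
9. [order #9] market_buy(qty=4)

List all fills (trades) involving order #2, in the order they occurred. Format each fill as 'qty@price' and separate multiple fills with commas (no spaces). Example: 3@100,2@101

After op 1 [order #1] limit_buy(price=96, qty=8): fills=none; bids=[#1:8@96] asks=[-]
After op 2 [order #2] limit_buy(price=101, qty=1): fills=none; bids=[#2:1@101 #1:8@96] asks=[-]
After op 3 [order #3] limit_sell(price=98, qty=7): fills=#2x#3:1@101; bids=[#1:8@96] asks=[#3:6@98]
After op 4 [order #4] market_sell(qty=7): fills=#1x#4:7@96; bids=[#1:1@96] asks=[#3:6@98]
After op 5 [order #5] market_sell(qty=4): fills=#1x#5:1@96; bids=[-] asks=[#3:6@98]
After op 6 [order #6] limit_buy(price=95, qty=2): fills=none; bids=[#6:2@95] asks=[#3:6@98]
After op 7 [order #7] limit_sell(price=97, qty=2): fills=none; bids=[#6:2@95] asks=[#7:2@97 #3:6@98]
After op 8 [order #8] limit_sell(price=105, qty=10): fills=none; bids=[#6:2@95] asks=[#7:2@97 #3:6@98 #8:10@105]
After op 9 [order #9] market_buy(qty=4): fills=#9x#7:2@97 #9x#3:2@98; bids=[#6:2@95] asks=[#3:4@98 #8:10@105]

Answer: 1@101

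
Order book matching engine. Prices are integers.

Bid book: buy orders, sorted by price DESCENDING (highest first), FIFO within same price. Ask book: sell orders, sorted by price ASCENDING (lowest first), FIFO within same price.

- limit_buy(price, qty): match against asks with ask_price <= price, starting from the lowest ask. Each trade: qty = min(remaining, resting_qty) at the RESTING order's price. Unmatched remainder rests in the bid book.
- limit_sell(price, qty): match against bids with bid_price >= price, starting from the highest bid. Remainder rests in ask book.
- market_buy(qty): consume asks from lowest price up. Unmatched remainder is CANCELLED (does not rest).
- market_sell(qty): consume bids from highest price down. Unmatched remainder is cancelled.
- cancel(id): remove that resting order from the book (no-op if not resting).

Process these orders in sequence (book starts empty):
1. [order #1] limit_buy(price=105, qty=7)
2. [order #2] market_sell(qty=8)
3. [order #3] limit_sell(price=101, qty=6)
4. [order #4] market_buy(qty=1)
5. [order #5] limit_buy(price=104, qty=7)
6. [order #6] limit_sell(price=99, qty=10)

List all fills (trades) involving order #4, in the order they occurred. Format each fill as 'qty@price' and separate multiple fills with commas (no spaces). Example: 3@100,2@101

Answer: 1@101

Derivation:
After op 1 [order #1] limit_buy(price=105, qty=7): fills=none; bids=[#1:7@105] asks=[-]
After op 2 [order #2] market_sell(qty=8): fills=#1x#2:7@105; bids=[-] asks=[-]
After op 3 [order #3] limit_sell(price=101, qty=6): fills=none; bids=[-] asks=[#3:6@101]
After op 4 [order #4] market_buy(qty=1): fills=#4x#3:1@101; bids=[-] asks=[#3:5@101]
After op 5 [order #5] limit_buy(price=104, qty=7): fills=#5x#3:5@101; bids=[#5:2@104] asks=[-]
After op 6 [order #6] limit_sell(price=99, qty=10): fills=#5x#6:2@104; bids=[-] asks=[#6:8@99]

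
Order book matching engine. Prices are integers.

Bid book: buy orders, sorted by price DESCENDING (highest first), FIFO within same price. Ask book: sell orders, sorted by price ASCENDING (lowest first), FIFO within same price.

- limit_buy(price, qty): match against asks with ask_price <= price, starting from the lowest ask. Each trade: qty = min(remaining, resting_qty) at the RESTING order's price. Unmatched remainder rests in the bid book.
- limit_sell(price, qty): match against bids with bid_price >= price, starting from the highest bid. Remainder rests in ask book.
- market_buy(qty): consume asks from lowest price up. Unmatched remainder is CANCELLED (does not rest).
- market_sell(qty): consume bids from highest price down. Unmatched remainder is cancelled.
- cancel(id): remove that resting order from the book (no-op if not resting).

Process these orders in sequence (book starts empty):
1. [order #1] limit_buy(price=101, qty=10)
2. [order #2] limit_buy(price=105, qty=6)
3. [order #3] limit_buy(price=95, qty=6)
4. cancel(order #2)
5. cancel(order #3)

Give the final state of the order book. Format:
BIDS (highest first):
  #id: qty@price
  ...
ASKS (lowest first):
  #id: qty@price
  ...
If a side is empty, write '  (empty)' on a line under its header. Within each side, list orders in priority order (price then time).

After op 1 [order #1] limit_buy(price=101, qty=10): fills=none; bids=[#1:10@101] asks=[-]
After op 2 [order #2] limit_buy(price=105, qty=6): fills=none; bids=[#2:6@105 #1:10@101] asks=[-]
After op 3 [order #3] limit_buy(price=95, qty=6): fills=none; bids=[#2:6@105 #1:10@101 #3:6@95] asks=[-]
After op 4 cancel(order #2): fills=none; bids=[#1:10@101 #3:6@95] asks=[-]
After op 5 cancel(order #3): fills=none; bids=[#1:10@101] asks=[-]

Answer: BIDS (highest first):
  #1: 10@101
ASKS (lowest first):
  (empty)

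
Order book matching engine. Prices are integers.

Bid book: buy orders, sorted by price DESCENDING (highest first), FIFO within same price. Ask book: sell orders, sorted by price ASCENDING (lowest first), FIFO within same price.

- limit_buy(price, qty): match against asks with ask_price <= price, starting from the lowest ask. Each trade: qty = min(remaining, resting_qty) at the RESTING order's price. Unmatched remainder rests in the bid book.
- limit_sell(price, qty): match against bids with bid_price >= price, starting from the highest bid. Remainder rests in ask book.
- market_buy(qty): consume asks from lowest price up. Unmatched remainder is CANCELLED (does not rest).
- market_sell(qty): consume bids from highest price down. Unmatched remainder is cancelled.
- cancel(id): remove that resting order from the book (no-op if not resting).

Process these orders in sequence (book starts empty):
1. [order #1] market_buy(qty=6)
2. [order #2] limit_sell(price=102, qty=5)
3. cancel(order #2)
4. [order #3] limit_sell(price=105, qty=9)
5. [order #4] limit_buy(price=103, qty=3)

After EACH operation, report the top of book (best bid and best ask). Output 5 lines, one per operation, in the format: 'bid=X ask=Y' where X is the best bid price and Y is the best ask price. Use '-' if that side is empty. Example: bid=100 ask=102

After op 1 [order #1] market_buy(qty=6): fills=none; bids=[-] asks=[-]
After op 2 [order #2] limit_sell(price=102, qty=5): fills=none; bids=[-] asks=[#2:5@102]
After op 3 cancel(order #2): fills=none; bids=[-] asks=[-]
After op 4 [order #3] limit_sell(price=105, qty=9): fills=none; bids=[-] asks=[#3:9@105]
After op 5 [order #4] limit_buy(price=103, qty=3): fills=none; bids=[#4:3@103] asks=[#3:9@105]

Answer: bid=- ask=-
bid=- ask=102
bid=- ask=-
bid=- ask=105
bid=103 ask=105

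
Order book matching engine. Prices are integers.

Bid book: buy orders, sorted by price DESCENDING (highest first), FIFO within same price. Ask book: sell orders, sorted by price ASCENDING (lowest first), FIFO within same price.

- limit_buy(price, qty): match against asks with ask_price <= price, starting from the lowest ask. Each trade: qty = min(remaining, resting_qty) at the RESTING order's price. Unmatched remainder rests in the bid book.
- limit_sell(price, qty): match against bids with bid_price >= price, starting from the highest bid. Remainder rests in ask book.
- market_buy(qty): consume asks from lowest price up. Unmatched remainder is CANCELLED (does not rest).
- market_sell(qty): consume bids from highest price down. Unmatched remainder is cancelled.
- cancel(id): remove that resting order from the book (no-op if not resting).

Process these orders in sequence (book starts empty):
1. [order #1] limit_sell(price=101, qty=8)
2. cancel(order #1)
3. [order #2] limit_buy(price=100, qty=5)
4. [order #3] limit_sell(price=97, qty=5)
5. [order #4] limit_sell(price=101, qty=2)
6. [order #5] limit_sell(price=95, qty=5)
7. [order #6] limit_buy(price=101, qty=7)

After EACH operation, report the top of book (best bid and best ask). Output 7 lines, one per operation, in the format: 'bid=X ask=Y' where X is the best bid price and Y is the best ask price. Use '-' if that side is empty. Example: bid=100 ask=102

Answer: bid=- ask=101
bid=- ask=-
bid=100 ask=-
bid=- ask=-
bid=- ask=101
bid=- ask=95
bid=- ask=-

Derivation:
After op 1 [order #1] limit_sell(price=101, qty=8): fills=none; bids=[-] asks=[#1:8@101]
After op 2 cancel(order #1): fills=none; bids=[-] asks=[-]
After op 3 [order #2] limit_buy(price=100, qty=5): fills=none; bids=[#2:5@100] asks=[-]
After op 4 [order #3] limit_sell(price=97, qty=5): fills=#2x#3:5@100; bids=[-] asks=[-]
After op 5 [order #4] limit_sell(price=101, qty=2): fills=none; bids=[-] asks=[#4:2@101]
After op 6 [order #5] limit_sell(price=95, qty=5): fills=none; bids=[-] asks=[#5:5@95 #4:2@101]
After op 7 [order #6] limit_buy(price=101, qty=7): fills=#6x#5:5@95 #6x#4:2@101; bids=[-] asks=[-]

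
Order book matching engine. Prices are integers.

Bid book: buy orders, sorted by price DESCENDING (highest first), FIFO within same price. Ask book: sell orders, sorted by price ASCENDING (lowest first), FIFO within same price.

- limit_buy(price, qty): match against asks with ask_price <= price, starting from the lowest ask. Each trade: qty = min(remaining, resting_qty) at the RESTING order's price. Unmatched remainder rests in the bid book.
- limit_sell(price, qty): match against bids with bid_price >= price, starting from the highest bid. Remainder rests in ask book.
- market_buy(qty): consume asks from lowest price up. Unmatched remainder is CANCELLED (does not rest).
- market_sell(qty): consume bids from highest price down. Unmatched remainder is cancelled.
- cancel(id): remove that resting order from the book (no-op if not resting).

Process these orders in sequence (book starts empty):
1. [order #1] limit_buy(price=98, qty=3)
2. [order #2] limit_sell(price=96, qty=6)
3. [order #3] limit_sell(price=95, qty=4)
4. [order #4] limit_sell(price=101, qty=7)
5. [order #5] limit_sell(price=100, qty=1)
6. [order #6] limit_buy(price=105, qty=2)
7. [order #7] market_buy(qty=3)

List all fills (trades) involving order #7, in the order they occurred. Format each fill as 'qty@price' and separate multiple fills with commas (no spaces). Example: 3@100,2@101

After op 1 [order #1] limit_buy(price=98, qty=3): fills=none; bids=[#1:3@98] asks=[-]
After op 2 [order #2] limit_sell(price=96, qty=6): fills=#1x#2:3@98; bids=[-] asks=[#2:3@96]
After op 3 [order #3] limit_sell(price=95, qty=4): fills=none; bids=[-] asks=[#3:4@95 #2:3@96]
After op 4 [order #4] limit_sell(price=101, qty=7): fills=none; bids=[-] asks=[#3:4@95 #2:3@96 #4:7@101]
After op 5 [order #5] limit_sell(price=100, qty=1): fills=none; bids=[-] asks=[#3:4@95 #2:3@96 #5:1@100 #4:7@101]
After op 6 [order #6] limit_buy(price=105, qty=2): fills=#6x#3:2@95; bids=[-] asks=[#3:2@95 #2:3@96 #5:1@100 #4:7@101]
After op 7 [order #7] market_buy(qty=3): fills=#7x#3:2@95 #7x#2:1@96; bids=[-] asks=[#2:2@96 #5:1@100 #4:7@101]

Answer: 2@95,1@96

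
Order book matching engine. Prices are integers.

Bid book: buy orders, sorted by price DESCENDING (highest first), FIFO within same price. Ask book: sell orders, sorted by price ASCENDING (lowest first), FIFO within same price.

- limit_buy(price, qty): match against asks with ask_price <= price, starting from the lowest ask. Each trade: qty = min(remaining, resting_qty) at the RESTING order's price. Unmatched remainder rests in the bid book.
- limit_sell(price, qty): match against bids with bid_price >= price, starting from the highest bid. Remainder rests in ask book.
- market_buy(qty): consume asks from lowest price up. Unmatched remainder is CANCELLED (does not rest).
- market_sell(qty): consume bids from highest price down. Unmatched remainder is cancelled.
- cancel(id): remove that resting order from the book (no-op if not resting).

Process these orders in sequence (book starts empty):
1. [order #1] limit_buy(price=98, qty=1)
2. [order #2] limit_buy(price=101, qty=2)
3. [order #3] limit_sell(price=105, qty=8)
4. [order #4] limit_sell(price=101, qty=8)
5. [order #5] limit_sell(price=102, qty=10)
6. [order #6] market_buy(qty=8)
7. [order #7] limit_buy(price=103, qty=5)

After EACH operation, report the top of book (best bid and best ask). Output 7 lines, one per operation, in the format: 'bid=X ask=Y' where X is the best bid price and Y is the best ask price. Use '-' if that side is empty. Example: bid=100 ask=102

Answer: bid=98 ask=-
bid=101 ask=-
bid=101 ask=105
bid=98 ask=101
bid=98 ask=101
bid=98 ask=102
bid=98 ask=102

Derivation:
After op 1 [order #1] limit_buy(price=98, qty=1): fills=none; bids=[#1:1@98] asks=[-]
After op 2 [order #2] limit_buy(price=101, qty=2): fills=none; bids=[#2:2@101 #1:1@98] asks=[-]
After op 3 [order #3] limit_sell(price=105, qty=8): fills=none; bids=[#2:2@101 #1:1@98] asks=[#3:8@105]
After op 4 [order #4] limit_sell(price=101, qty=8): fills=#2x#4:2@101; bids=[#1:1@98] asks=[#4:6@101 #3:8@105]
After op 5 [order #5] limit_sell(price=102, qty=10): fills=none; bids=[#1:1@98] asks=[#4:6@101 #5:10@102 #3:8@105]
After op 6 [order #6] market_buy(qty=8): fills=#6x#4:6@101 #6x#5:2@102; bids=[#1:1@98] asks=[#5:8@102 #3:8@105]
After op 7 [order #7] limit_buy(price=103, qty=5): fills=#7x#5:5@102; bids=[#1:1@98] asks=[#5:3@102 #3:8@105]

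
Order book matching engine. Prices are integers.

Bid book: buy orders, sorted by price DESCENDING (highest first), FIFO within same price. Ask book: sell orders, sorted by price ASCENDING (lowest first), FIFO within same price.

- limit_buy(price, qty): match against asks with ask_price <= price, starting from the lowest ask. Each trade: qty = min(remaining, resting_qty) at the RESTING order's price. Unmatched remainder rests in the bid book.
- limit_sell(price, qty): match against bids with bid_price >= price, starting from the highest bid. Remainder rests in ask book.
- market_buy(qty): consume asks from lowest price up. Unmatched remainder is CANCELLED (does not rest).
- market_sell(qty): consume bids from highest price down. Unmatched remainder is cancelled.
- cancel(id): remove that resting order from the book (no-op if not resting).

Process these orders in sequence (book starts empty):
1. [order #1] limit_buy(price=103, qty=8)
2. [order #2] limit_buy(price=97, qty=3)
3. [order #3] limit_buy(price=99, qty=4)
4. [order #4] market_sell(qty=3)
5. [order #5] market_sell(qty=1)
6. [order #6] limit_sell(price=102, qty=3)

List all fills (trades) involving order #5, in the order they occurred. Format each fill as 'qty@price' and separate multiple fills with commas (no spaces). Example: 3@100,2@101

Answer: 1@103

Derivation:
After op 1 [order #1] limit_buy(price=103, qty=8): fills=none; bids=[#1:8@103] asks=[-]
After op 2 [order #2] limit_buy(price=97, qty=3): fills=none; bids=[#1:8@103 #2:3@97] asks=[-]
After op 3 [order #3] limit_buy(price=99, qty=4): fills=none; bids=[#1:8@103 #3:4@99 #2:3@97] asks=[-]
After op 4 [order #4] market_sell(qty=3): fills=#1x#4:3@103; bids=[#1:5@103 #3:4@99 #2:3@97] asks=[-]
After op 5 [order #5] market_sell(qty=1): fills=#1x#5:1@103; bids=[#1:4@103 #3:4@99 #2:3@97] asks=[-]
After op 6 [order #6] limit_sell(price=102, qty=3): fills=#1x#6:3@103; bids=[#1:1@103 #3:4@99 #2:3@97] asks=[-]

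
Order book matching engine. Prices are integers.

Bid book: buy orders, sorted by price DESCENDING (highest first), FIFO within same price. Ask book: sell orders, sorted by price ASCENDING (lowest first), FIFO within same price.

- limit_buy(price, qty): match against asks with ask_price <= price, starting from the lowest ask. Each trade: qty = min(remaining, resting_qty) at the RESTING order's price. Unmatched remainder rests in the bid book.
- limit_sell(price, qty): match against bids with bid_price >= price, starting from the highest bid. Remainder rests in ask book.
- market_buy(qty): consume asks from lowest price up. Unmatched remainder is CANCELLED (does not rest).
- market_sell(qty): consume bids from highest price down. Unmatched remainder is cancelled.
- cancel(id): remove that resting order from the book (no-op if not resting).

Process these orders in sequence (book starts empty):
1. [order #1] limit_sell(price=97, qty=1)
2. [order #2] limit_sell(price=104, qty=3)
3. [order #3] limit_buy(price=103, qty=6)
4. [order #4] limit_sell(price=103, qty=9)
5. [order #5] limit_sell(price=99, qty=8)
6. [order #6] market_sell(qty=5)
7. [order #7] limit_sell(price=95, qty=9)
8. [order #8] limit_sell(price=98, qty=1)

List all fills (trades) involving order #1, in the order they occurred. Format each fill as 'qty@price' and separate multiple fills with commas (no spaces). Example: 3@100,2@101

After op 1 [order #1] limit_sell(price=97, qty=1): fills=none; bids=[-] asks=[#1:1@97]
After op 2 [order #2] limit_sell(price=104, qty=3): fills=none; bids=[-] asks=[#1:1@97 #2:3@104]
After op 3 [order #3] limit_buy(price=103, qty=6): fills=#3x#1:1@97; bids=[#3:5@103] asks=[#2:3@104]
After op 4 [order #4] limit_sell(price=103, qty=9): fills=#3x#4:5@103; bids=[-] asks=[#4:4@103 #2:3@104]
After op 5 [order #5] limit_sell(price=99, qty=8): fills=none; bids=[-] asks=[#5:8@99 #4:4@103 #2:3@104]
After op 6 [order #6] market_sell(qty=5): fills=none; bids=[-] asks=[#5:8@99 #4:4@103 #2:3@104]
After op 7 [order #7] limit_sell(price=95, qty=9): fills=none; bids=[-] asks=[#7:9@95 #5:8@99 #4:4@103 #2:3@104]
After op 8 [order #8] limit_sell(price=98, qty=1): fills=none; bids=[-] asks=[#7:9@95 #8:1@98 #5:8@99 #4:4@103 #2:3@104]

Answer: 1@97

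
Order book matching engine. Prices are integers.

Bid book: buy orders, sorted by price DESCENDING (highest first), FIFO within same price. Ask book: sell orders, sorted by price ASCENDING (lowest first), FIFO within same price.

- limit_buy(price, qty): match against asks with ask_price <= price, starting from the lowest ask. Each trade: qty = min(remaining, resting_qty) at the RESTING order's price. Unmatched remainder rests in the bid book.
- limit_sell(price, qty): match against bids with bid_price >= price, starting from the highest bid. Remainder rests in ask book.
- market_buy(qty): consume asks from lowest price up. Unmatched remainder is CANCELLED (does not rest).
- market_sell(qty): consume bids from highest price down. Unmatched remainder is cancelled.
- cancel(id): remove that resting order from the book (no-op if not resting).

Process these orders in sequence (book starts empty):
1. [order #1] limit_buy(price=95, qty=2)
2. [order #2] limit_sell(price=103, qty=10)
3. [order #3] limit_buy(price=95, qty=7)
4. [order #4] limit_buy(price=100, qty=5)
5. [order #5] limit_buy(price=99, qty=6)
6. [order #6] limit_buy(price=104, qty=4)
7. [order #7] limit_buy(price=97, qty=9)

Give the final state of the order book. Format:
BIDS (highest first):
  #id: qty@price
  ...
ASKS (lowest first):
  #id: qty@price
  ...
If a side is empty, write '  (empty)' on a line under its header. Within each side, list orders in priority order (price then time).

Answer: BIDS (highest first):
  #4: 5@100
  #5: 6@99
  #7: 9@97
  #1: 2@95
  #3: 7@95
ASKS (lowest first):
  #2: 6@103

Derivation:
After op 1 [order #1] limit_buy(price=95, qty=2): fills=none; bids=[#1:2@95] asks=[-]
After op 2 [order #2] limit_sell(price=103, qty=10): fills=none; bids=[#1:2@95] asks=[#2:10@103]
After op 3 [order #3] limit_buy(price=95, qty=7): fills=none; bids=[#1:2@95 #3:7@95] asks=[#2:10@103]
After op 4 [order #4] limit_buy(price=100, qty=5): fills=none; bids=[#4:5@100 #1:2@95 #3:7@95] asks=[#2:10@103]
After op 5 [order #5] limit_buy(price=99, qty=6): fills=none; bids=[#4:5@100 #5:6@99 #1:2@95 #3:7@95] asks=[#2:10@103]
After op 6 [order #6] limit_buy(price=104, qty=4): fills=#6x#2:4@103; bids=[#4:5@100 #5:6@99 #1:2@95 #3:7@95] asks=[#2:6@103]
After op 7 [order #7] limit_buy(price=97, qty=9): fills=none; bids=[#4:5@100 #5:6@99 #7:9@97 #1:2@95 #3:7@95] asks=[#2:6@103]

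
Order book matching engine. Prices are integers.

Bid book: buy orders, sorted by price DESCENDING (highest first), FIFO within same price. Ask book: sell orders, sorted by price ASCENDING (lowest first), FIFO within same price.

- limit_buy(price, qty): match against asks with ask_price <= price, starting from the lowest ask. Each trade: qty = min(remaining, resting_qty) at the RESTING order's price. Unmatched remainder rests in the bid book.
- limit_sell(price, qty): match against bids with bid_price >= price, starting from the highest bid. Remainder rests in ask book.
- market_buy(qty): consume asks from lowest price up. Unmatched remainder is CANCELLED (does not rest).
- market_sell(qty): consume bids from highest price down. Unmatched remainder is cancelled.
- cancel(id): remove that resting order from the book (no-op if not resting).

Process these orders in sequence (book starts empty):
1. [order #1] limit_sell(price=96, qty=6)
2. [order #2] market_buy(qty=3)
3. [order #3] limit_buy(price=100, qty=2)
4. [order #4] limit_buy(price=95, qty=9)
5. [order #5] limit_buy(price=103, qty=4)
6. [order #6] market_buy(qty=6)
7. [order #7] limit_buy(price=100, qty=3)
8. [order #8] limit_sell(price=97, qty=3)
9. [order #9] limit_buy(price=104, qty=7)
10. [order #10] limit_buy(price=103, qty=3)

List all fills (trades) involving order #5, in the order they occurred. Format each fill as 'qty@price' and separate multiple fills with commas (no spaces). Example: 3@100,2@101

Answer: 1@96,3@103

Derivation:
After op 1 [order #1] limit_sell(price=96, qty=6): fills=none; bids=[-] asks=[#1:6@96]
After op 2 [order #2] market_buy(qty=3): fills=#2x#1:3@96; bids=[-] asks=[#1:3@96]
After op 3 [order #3] limit_buy(price=100, qty=2): fills=#3x#1:2@96; bids=[-] asks=[#1:1@96]
After op 4 [order #4] limit_buy(price=95, qty=9): fills=none; bids=[#4:9@95] asks=[#1:1@96]
After op 5 [order #5] limit_buy(price=103, qty=4): fills=#5x#1:1@96; bids=[#5:3@103 #4:9@95] asks=[-]
After op 6 [order #6] market_buy(qty=6): fills=none; bids=[#5:3@103 #4:9@95] asks=[-]
After op 7 [order #7] limit_buy(price=100, qty=3): fills=none; bids=[#5:3@103 #7:3@100 #4:9@95] asks=[-]
After op 8 [order #8] limit_sell(price=97, qty=3): fills=#5x#8:3@103; bids=[#7:3@100 #4:9@95] asks=[-]
After op 9 [order #9] limit_buy(price=104, qty=7): fills=none; bids=[#9:7@104 #7:3@100 #4:9@95] asks=[-]
After op 10 [order #10] limit_buy(price=103, qty=3): fills=none; bids=[#9:7@104 #10:3@103 #7:3@100 #4:9@95] asks=[-]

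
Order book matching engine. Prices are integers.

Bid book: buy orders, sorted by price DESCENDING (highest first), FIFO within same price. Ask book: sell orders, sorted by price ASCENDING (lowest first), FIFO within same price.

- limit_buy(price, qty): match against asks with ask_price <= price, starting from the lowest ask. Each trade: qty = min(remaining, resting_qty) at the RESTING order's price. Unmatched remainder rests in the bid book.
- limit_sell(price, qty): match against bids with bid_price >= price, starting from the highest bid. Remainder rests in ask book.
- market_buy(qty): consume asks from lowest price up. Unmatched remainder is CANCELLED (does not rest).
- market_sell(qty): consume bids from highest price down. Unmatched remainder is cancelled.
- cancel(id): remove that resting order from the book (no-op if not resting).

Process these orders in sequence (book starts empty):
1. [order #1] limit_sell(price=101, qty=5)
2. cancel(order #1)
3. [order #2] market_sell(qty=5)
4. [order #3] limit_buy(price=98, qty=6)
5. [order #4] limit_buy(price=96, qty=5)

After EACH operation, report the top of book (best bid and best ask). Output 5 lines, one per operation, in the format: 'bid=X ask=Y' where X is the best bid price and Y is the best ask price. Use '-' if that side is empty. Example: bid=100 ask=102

Answer: bid=- ask=101
bid=- ask=-
bid=- ask=-
bid=98 ask=-
bid=98 ask=-

Derivation:
After op 1 [order #1] limit_sell(price=101, qty=5): fills=none; bids=[-] asks=[#1:5@101]
After op 2 cancel(order #1): fills=none; bids=[-] asks=[-]
After op 3 [order #2] market_sell(qty=5): fills=none; bids=[-] asks=[-]
After op 4 [order #3] limit_buy(price=98, qty=6): fills=none; bids=[#3:6@98] asks=[-]
After op 5 [order #4] limit_buy(price=96, qty=5): fills=none; bids=[#3:6@98 #4:5@96] asks=[-]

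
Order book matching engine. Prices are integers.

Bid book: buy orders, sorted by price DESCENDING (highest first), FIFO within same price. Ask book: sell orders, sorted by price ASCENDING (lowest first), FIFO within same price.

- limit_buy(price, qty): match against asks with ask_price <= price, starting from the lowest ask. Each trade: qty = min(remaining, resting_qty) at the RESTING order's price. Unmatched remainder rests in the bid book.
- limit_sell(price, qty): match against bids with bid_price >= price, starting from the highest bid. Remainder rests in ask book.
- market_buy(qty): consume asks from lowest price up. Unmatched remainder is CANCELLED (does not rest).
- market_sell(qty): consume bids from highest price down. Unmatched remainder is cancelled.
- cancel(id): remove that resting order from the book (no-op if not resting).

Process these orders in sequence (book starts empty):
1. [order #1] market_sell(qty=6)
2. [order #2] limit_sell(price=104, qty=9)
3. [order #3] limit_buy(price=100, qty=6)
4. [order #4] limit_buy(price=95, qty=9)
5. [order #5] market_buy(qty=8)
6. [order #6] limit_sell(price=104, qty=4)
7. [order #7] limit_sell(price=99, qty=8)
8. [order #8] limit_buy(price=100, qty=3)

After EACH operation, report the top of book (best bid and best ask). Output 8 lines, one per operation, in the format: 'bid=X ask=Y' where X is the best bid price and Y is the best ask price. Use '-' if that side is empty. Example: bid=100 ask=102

After op 1 [order #1] market_sell(qty=6): fills=none; bids=[-] asks=[-]
After op 2 [order #2] limit_sell(price=104, qty=9): fills=none; bids=[-] asks=[#2:9@104]
After op 3 [order #3] limit_buy(price=100, qty=6): fills=none; bids=[#3:6@100] asks=[#2:9@104]
After op 4 [order #4] limit_buy(price=95, qty=9): fills=none; bids=[#3:6@100 #4:9@95] asks=[#2:9@104]
After op 5 [order #5] market_buy(qty=8): fills=#5x#2:8@104; bids=[#3:6@100 #4:9@95] asks=[#2:1@104]
After op 6 [order #6] limit_sell(price=104, qty=4): fills=none; bids=[#3:6@100 #4:9@95] asks=[#2:1@104 #6:4@104]
After op 7 [order #7] limit_sell(price=99, qty=8): fills=#3x#7:6@100; bids=[#4:9@95] asks=[#7:2@99 #2:1@104 #6:4@104]
After op 8 [order #8] limit_buy(price=100, qty=3): fills=#8x#7:2@99; bids=[#8:1@100 #4:9@95] asks=[#2:1@104 #6:4@104]

Answer: bid=- ask=-
bid=- ask=104
bid=100 ask=104
bid=100 ask=104
bid=100 ask=104
bid=100 ask=104
bid=95 ask=99
bid=100 ask=104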